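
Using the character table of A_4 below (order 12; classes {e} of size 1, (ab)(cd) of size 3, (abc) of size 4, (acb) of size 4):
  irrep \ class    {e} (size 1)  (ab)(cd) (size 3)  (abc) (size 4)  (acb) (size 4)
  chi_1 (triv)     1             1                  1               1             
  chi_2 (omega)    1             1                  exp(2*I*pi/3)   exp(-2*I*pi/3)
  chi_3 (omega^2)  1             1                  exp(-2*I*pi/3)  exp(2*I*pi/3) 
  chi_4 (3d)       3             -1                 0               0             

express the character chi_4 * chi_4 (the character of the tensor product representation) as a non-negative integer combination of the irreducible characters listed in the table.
chi_4 tensor chi_4 = chi_1 + chi_2 + chi_3 + 2*chi_4 (all other irreducibles have multiplicity 0).

Explanation: The character of a tensor product is the pointwise product (chi_4 * chi_4)(C) = chi_4(C) * chi_4(C):
  {e}: (3)*(3), (ab)(cd): (-1)*(-1), (abc): (0)*(0), (acb): (0)*(0)
so (chi_4 * chi_4) takes values
  {e} -> 9, (ab)(cd) -> 1, (abc) -> 0, (acb) -> 0.
Now take the inner product of this character with each irreducible chi from the table, <chi_4*chi_4, chi> = (1/12) sum_C |C| (chi_4*chi_4)(C) conj(chi(C)):
  <chi_4*chi_4, chi_1> = (1/12)[1*(9)*conj(1) + 3*(1)*conj(1) + 4*(0)*conj(1) + 4*(0)*conj(1)]
      = (1/12)[(9) + (3) + (0) + (0)] = 12/12 = 1
  <chi_4*chi_4, chi_2> = (1/12)[1*(9)*conj(1) + 3*(1)*conj(1) + 4*(0)*conj(exp(2*I*pi/3)) + 4*(0)*conj(exp(-2*I*pi/3))]
      = (1/12)[(9) + (3) + (0) + (0)] = 12/12 = 1
  <chi_4*chi_4, chi_3> = (1/12)[1*(9)*conj(1) + 3*(1)*conj(1) + 4*(0)*conj(exp(-2*I*pi/3)) + 4*(0)*conj(exp(2*I*pi/3))]
      = (1/12)[(9) + (3) + (0) + (0)] = 12/12 = 1
  <chi_4*chi_4, chi_4> = (1/12)[1*(9)*conj(3) + 3*(1)*conj(-1) + 4*(0)*conj(0) + 4*(0)*conj(0)]
      = (1/12)[(27) + (-3) + (0) + (0)] = 24/12 = 2
(Exp terms are combined using exp(i*s)*conj(exp(i*t)) = exp(i*(s-t)), and sums of them are collapsed using the identity that for every m > 1 the m distinct m-th roots of unity sum to 0, e.g. 1 + exp(2*I*pi/3) + exp(-2*I*pi/3) = 0.)
Hence the multiplicities are chi_1: 1, chi_2: 1, chi_3: 1, chi_4: 2. Dimension check: dim(chi_4)*dim(chi_4) = 3*3 = 9 and sum (mult * dim) = 1*1 + 1*1 + 1*1 + 2*3 = 9.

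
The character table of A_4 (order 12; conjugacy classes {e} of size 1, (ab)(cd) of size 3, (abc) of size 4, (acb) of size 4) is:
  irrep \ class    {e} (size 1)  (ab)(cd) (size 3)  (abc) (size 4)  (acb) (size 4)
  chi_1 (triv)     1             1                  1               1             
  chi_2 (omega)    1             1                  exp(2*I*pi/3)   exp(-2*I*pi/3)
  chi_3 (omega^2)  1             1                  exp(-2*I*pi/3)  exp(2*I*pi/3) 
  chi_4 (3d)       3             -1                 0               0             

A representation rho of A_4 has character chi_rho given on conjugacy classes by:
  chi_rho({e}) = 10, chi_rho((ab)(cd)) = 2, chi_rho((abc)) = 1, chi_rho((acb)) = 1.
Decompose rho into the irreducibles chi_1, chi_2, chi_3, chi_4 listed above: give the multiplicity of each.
Multiplicities: chi_1: 2, chi_2: 1, chi_3: 1, chi_4: 2.

Argument: Use <chi_rho, chi> = (1/|G|) sum_C |C| * chi_rho(C) * conj(chi(C)) with |G| = 12 for each irreducible chi in the table:
  <chi_rho, chi_1> = (1/12)[1*(10)*conj(1) + 3*(2)*conj(1) + 4*(1)*conj(1) + 4*(1)*conj(1)]
      = (1/12)[(10) + (6) + (4) + (4)] = 24/12 = 2
  <chi_rho, chi_2> = (1/12)[1*(10)*conj(1) + 3*(2)*conj(1) + 4*(1)*conj(exp(2*I*pi/3)) + 4*(1)*conj(exp(-2*I*pi/3))]
      = (1/12)[(10) + (6) + (4 + 8*exp(-2*I*pi/3) + 4*exp(2*I*pi/3)) + (4 + 4*exp(-2*I*pi/3) + 8*exp(2*I*pi/3))] = 12/12 = 1
  <chi_rho, chi_3> = (1/12)[1*(10)*conj(1) + 3*(2)*conj(1) + 4*(1)*conj(exp(-2*I*pi/3)) + 4*(1)*conj(exp(2*I*pi/3))]
      = (1/12)[(10) + (6) + (4 + 4*exp(-2*I*pi/3) + 8*exp(2*I*pi/3)) + (4 + 8*exp(-2*I*pi/3) + 4*exp(2*I*pi/3))] = 12/12 = 1
  <chi_rho, chi_4> = (1/12)[1*(10)*conj(3) + 3*(2)*conj(-1) + 4*(1)*conj(0) + 4*(1)*conj(0)]
      = (1/12)[(30) + (-6) + (0) + (0)] = 24/12 = 2
(Exp terms are combined using exp(i*s)*conj(exp(i*t)) = exp(i*(s-t)), and sums of them are collapsed using the identity that for every m > 1 the m distinct m-th roots of unity sum to 0, e.g. 1 + exp(2*I*pi/3) + exp(-2*I*pi/3) = 0.)
Dimension check: dim(rho) = sum (mult * dim) = 2*1 + 1*1 + 1*1 + 2*3 = 10 = chi_rho(e) = 10.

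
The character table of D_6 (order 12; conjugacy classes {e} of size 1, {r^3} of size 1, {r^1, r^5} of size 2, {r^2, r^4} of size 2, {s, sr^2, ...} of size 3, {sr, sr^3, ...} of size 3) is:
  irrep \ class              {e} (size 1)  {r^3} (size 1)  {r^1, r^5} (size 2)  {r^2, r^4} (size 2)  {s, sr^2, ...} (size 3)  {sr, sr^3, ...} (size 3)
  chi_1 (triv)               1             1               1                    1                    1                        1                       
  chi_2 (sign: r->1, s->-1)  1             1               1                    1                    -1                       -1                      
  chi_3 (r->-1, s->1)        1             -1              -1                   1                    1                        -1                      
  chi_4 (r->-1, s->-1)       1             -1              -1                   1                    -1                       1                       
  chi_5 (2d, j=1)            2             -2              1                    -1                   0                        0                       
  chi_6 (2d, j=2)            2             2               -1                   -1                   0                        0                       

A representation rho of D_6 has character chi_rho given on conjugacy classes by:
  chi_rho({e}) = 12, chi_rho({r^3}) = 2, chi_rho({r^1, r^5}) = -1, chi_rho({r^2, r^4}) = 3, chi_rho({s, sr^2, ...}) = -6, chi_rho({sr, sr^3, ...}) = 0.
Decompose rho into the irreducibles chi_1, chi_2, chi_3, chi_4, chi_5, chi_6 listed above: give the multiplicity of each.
Multiplicities: chi_1: 0, chi_2: 3, chi_3: 0, chi_4: 3, chi_5: 1, chi_6: 2.

Details: Use <chi_rho, chi> = (1/|G|) sum_C |C| * chi_rho(C) * conj(chi(C)) with |G| = 12 for each irreducible chi in the table:
  <chi_rho, chi_1> = (1/12)[1*(12)*conj(1) + 1*(2)*conj(1) + 2*(-1)*conj(1) + 2*(3)*conj(1) + 3*(-6)*conj(1) + 3*(0)*conj(1)]
      = (1/12)[(12) + (2) + (-2) + (6) + (-18) + (0)] = 0/12 = 0
  <chi_rho, chi_2> = (1/12)[1*(12)*conj(1) + 1*(2)*conj(1) + 2*(-1)*conj(1) + 2*(3)*conj(1) + 3*(-6)*conj(-1) + 3*(0)*conj(-1)]
      = (1/12)[(12) + (2) + (-2) + (6) + (18) + (0)] = 36/12 = 3
  <chi_rho, chi_3> = (1/12)[1*(12)*conj(1) + 1*(2)*conj(-1) + 2*(-1)*conj(-1) + 2*(3)*conj(1) + 3*(-6)*conj(1) + 3*(0)*conj(-1)]
      = (1/12)[(12) + (-2) + (2) + (6) + (-18) + (0)] = 0/12 = 0
  <chi_rho, chi_4> = (1/12)[1*(12)*conj(1) + 1*(2)*conj(-1) + 2*(-1)*conj(-1) + 2*(3)*conj(1) + 3*(-6)*conj(-1) + 3*(0)*conj(1)]
      = (1/12)[(12) + (-2) + (2) + (6) + (18) + (0)] = 36/12 = 3
  <chi_rho, chi_5> = (1/12)[1*(12)*conj(2) + 1*(2)*conj(-2) + 2*(-1)*conj(1) + 2*(3)*conj(-1) + 3*(-6)*conj(0) + 3*(0)*conj(0)]
      = (1/12)[(24) + (-4) + (-2) + (-6) + (0) + (0)] = 12/12 = 1
  <chi_rho, chi_6> = (1/12)[1*(12)*conj(2) + 1*(2)*conj(2) + 2*(-1)*conj(-1) + 2*(3)*conj(-1) + 3*(-6)*conj(0) + 3*(0)*conj(0)]
      = (1/12)[(24) + (4) + (2) + (-6) + (0) + (0)] = 24/12 = 2
Dimension check: dim(rho) = sum (mult * dim) = 0*1 + 3*1 + 0*1 + 3*1 + 1*2 + 2*2 = 12 = chi_rho(e) = 12.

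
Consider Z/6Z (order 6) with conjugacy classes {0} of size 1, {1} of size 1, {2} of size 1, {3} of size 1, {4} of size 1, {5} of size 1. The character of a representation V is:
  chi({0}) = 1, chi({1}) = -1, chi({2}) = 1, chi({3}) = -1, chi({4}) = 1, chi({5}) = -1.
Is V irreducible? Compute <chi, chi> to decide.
Irreducible: <chi, chi> = 1.

Derivation: <chi, chi> = (1/|G|) sum_C |C| * |chi(C)|^2 = (1/6)[1*|1|^2 + 1*|-1|^2 + 1*|1|^2 + 1*|-1|^2 + 1*|1|^2 + 1*|-1|^2]
  = (1/6)[(1) + (1) + (1) + (1) + (1) + (1)] = 6/6 = 1.
(Exp terms are combined using exp(i*s)*conj(exp(i*t)) = exp(i*(s-t)), and sums of them are collapsed using the identity that for every m > 1 the m distinct m-th roots of unity sum to 0, e.g. 1 + exp(2*I*pi/3) + exp(-2*I*pi/3) = 0.)
A character is irreducible iff <chi, chi> = 1, so this representation is irreducible.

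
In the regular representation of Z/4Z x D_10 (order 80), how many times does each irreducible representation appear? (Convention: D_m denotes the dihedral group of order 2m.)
Each irreducible V_i of dimension d_i appears with multiplicity d_i, i.e. rho_reg = (direct sum over all irreducibles V_i) d_i V_i. The irreducible dimensions for Z/4Z x D_10 are 1, 1, 1, 1, 1, 1, 1, 1, 1, 1, 1, 1, 1, 1, 1, 1, 2, 2, 2, 2, 2, 2, 2, 2, 2, 2, 2, 2, 2, 2, 2, 2: 16 irreducibles of dimension 1, each with multiplicity 1; 16 irreducibles of dimension 2, each with multiplicity 2. Total dimension 16*1*1 + 16*2*2 = 80 = |G|.

Working: General theorem: in the regular representation of a finite group G, each irreducible appears with multiplicity equal to its dimension. Check: dim(rho_reg) = sum d_i^2 = 1 + 1 + 1 + 1 + 1 + 1 + 1 + 1 + 1 + 1 + 1 + 1 + 1 + 1 + 1 + 1 + 4 + 4 + 4 + 4 + 4 + 4 + 4 + 4 + 4 + 4 + 4 + 4 + 4 + 4 + 4 + 4 = 80 = |G|.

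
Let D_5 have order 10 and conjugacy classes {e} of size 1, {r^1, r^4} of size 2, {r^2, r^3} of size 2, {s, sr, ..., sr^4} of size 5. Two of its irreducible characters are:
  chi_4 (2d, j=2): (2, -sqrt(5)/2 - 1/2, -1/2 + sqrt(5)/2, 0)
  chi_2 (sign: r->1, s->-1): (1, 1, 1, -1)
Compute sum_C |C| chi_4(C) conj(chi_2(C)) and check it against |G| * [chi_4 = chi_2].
Sum = 0; so <chi_4, chi_2> = 0 (distinct irreducibles are orthogonal).

Solution. Compute term by term over conjugacy classes (|C| * chi_4(C) * conj(chi_2(C))):
  1*(2)*conj(1) + 2*(-sqrt(5)/2 - 1/2)*conj(1) + 2*(-1/2 + sqrt(5)/2)*conj(1) + 5*(0)*conj(-1)
  = (2) + (-sqrt(5) - 1) + (-1 + sqrt(5)) + (0)
  = 0.
Dividing by |G| = 10 gives 0/10 = 0, matching the row-orthogonality relation <chi_4, chi_2> = [chi_4 = chi_2].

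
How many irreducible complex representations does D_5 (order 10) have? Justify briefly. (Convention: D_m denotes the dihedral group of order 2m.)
4

Why: The number of irreducible complex representations of a finite group equals its number of conjugacy classes. D_5 has 4 conjugacy classes ((n+3)/2 for n odd), so D_5 (order 10) has exactly 4 irreducible complex representations.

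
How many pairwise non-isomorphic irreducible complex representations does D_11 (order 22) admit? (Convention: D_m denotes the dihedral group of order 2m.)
7

The number of irreducible complex representations of a finite group equals its number of conjugacy classes. D_11 has 7 conjugacy classes ((n+3)/2 for n odd), so D_11 (order 22) has exactly 7 irreducible complex representations.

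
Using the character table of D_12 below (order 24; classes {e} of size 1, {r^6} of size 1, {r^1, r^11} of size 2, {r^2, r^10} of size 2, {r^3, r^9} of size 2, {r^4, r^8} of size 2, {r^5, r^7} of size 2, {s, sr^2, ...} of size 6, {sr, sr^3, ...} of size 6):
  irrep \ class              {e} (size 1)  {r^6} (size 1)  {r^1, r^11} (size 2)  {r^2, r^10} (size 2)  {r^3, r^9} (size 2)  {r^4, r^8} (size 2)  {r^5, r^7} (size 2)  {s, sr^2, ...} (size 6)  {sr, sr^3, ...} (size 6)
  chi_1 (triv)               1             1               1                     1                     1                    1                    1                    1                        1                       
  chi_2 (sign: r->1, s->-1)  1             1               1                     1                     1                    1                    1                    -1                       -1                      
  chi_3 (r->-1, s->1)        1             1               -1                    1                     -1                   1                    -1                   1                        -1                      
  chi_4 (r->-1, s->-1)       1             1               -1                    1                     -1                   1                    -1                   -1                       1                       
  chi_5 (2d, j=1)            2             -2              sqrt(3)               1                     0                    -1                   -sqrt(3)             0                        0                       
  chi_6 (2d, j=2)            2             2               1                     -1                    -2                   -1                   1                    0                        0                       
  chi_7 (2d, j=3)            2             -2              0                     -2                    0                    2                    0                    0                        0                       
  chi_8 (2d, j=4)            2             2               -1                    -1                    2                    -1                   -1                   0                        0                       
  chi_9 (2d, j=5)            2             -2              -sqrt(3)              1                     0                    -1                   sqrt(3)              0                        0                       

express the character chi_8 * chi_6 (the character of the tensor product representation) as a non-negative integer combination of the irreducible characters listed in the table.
chi_8 tensor chi_6 = chi_3 + chi_4 + chi_6 (all other irreducibles have multiplicity 0).

Why: The character of a tensor product is the pointwise product (chi_8 * chi_6)(C) = chi_8(C) * chi_6(C):
  {e}: (2)*(2), {r^6}: (2)*(2), {r^1, r^11}: (-1)*(1), {r^2, r^10}: (-1)*(-1), {r^3, r^9}: (2)*(-2), {r^4, r^8}: (-1)*(-1), {r^5, r^7}: (-1)*(1), {s, sr^2, ...}: (0)*(0), {sr, sr^3, ...}: (0)*(0)
so (chi_8 * chi_6) takes values
  {e} -> 4, {r^6} -> 4, {r^1, r^11} -> -1, {r^2, r^10} -> 1, {r^3, r^9} -> -4, {r^4, r^8} -> 1, {r^5, r^7} -> -1, {s, sr^2, ...} -> 0, {sr, sr^3, ...} -> 0.
Now take the inner product of this character with each irreducible chi from the table, <chi_8*chi_6, chi> = (1/24) sum_C |C| (chi_8*chi_6)(C) conj(chi(C)):
  <chi_8*chi_6, chi_1> = (1/24)[1*(4)*conj(1) + 1*(4)*conj(1) + 2*(-1)*conj(1) + 2*(1)*conj(1) + 2*(-4)*conj(1) + 2*(1)*conj(1) + 2*(-1)*conj(1) + 6*(0)*conj(1) + 6*(0)*conj(1)]
      = (1/24)[(4) + (4) + (-2) + (2) + (-8) + (2) + (-2) + (0) + (0)] = 0/24 = 0
  <chi_8*chi_6, chi_2> = (1/24)[1*(4)*conj(1) + 1*(4)*conj(1) + 2*(-1)*conj(1) + 2*(1)*conj(1) + 2*(-4)*conj(1) + 2*(1)*conj(1) + 2*(-1)*conj(1) + 6*(0)*conj(-1) + 6*(0)*conj(-1)]
      = (1/24)[(4) + (4) + (-2) + (2) + (-8) + (2) + (-2) + (0) + (0)] = 0/24 = 0
  <chi_8*chi_6, chi_3> = (1/24)[1*(4)*conj(1) + 1*(4)*conj(1) + 2*(-1)*conj(-1) + 2*(1)*conj(1) + 2*(-4)*conj(-1) + 2*(1)*conj(1) + 2*(-1)*conj(-1) + 6*(0)*conj(1) + 6*(0)*conj(-1)]
      = (1/24)[(4) + (4) + (2) + (2) + (8) + (2) + (2) + (0) + (0)] = 24/24 = 1
  <chi_8*chi_6, chi_4> = (1/24)[1*(4)*conj(1) + 1*(4)*conj(1) + 2*(-1)*conj(-1) + 2*(1)*conj(1) + 2*(-4)*conj(-1) + 2*(1)*conj(1) + 2*(-1)*conj(-1) + 6*(0)*conj(-1) + 6*(0)*conj(1)]
      = (1/24)[(4) + (4) + (2) + (2) + (8) + (2) + (2) + (0) + (0)] = 24/24 = 1
  <chi_8*chi_6, chi_5> = (1/24)[1*(4)*conj(2) + 1*(4)*conj(-2) + 2*(-1)*conj(sqrt(3)) + 2*(1)*conj(1) + 2*(-4)*conj(0) + 2*(1)*conj(-1) + 2*(-1)*conj(-sqrt(3)) + 6*(0)*conj(0) + 6*(0)*conj(0)]
      = (1/24)[(8) + (-8) + (-2*sqrt(3)) + (2) + (0) + (-2) + (2*sqrt(3)) + (0) + (0)] = 0/24 = 0
  <chi_8*chi_6, chi_6> = (1/24)[1*(4)*conj(2) + 1*(4)*conj(2) + 2*(-1)*conj(1) + 2*(1)*conj(-1) + 2*(-4)*conj(-2) + 2*(1)*conj(-1) + 2*(-1)*conj(1) + 6*(0)*conj(0) + 6*(0)*conj(0)]
      = (1/24)[(8) + (8) + (-2) + (-2) + (16) + (-2) + (-2) + (0) + (0)] = 24/24 = 1
  <chi_8*chi_6, chi_7> = (1/24)[1*(4)*conj(2) + 1*(4)*conj(-2) + 2*(-1)*conj(0) + 2*(1)*conj(-2) + 2*(-4)*conj(0) + 2*(1)*conj(2) + 2*(-1)*conj(0) + 6*(0)*conj(0) + 6*(0)*conj(0)]
      = (1/24)[(8) + (-8) + (0) + (-4) + (0) + (4) + (0) + (0) + (0)] = 0/24 = 0
  <chi_8*chi_6, chi_8> = (1/24)[1*(4)*conj(2) + 1*(4)*conj(2) + 2*(-1)*conj(-1) + 2*(1)*conj(-1) + 2*(-4)*conj(2) + 2*(1)*conj(-1) + 2*(-1)*conj(-1) + 6*(0)*conj(0) + 6*(0)*conj(0)]
      = (1/24)[(8) + (8) + (2) + (-2) + (-16) + (-2) + (2) + (0) + (0)] = 0/24 = 0
  <chi_8*chi_6, chi_9> = (1/24)[1*(4)*conj(2) + 1*(4)*conj(-2) + 2*(-1)*conj(-sqrt(3)) + 2*(1)*conj(1) + 2*(-4)*conj(0) + 2*(1)*conj(-1) + 2*(-1)*conj(sqrt(3)) + 6*(0)*conj(0) + 6*(0)*conj(0)]
      = (1/24)[(8) + (-8) + (2*sqrt(3)) + (2) + (0) + (-2) + (-2*sqrt(3)) + (0) + (0)] = 0/24 = 0
Hence the multiplicities are chi_3: 1, chi_4: 1, chi_6: 1. Dimension check: dim(chi_8)*dim(chi_6) = 2*2 = 4 and sum (mult * dim) = 1*1 + 1*1 + 1*2 = 4.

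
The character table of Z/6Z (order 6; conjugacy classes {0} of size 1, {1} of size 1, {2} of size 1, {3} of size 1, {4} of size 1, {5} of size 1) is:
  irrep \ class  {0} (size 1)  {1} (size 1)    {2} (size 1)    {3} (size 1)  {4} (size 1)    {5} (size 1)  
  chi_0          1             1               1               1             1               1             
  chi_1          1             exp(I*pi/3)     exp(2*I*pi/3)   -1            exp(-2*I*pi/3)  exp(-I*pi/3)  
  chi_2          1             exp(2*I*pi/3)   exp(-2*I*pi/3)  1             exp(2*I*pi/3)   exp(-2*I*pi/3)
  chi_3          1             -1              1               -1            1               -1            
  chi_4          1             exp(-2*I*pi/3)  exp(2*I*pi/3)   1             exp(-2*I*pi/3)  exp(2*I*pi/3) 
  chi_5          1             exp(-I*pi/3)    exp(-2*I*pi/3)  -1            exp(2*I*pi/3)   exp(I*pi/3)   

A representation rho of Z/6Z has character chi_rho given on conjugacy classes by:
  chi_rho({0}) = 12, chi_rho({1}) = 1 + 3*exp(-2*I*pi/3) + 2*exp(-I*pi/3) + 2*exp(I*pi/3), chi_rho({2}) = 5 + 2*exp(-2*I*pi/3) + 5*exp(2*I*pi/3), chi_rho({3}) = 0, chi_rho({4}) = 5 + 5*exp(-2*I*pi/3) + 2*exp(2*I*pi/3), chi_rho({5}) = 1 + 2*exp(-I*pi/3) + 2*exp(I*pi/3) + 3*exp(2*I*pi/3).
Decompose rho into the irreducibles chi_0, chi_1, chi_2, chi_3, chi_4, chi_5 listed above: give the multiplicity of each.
Multiplicities: chi_0: 3, chi_1: 2, chi_2: 0, chi_3: 2, chi_4: 3, chi_5: 2.

Proof sketch: Use <chi_rho, chi> = (1/|G|) sum_C |C| * chi_rho(C) * conj(chi(C)) with |G| = 6 for each irreducible chi in the table:
  <chi_rho, chi_0> = (1/6)[1*(12)*conj(1) + 1*(1 + 3*exp(-2*I*pi/3) + 2*exp(-I*pi/3) + 2*exp(I*pi/3))*conj(1) + 1*(5 + 2*exp(-2*I*pi/3) + 5*exp(2*I*pi/3))*conj(1) + 1*(0)*conj(1) + 1*(5 + 5*exp(-2*I*pi/3) + 2*exp(2*I*pi/3))*conj(1) + 1*(1 + 2*exp(-I*pi/3) + 2*exp(I*pi/3) + 3*exp(2*I*pi/3))*conj(1)]
      = (1/6)[(12) + (1 + 3*exp(-2*I*pi/3) + 2*exp(-I*pi/3) + 2*exp(I*pi/3)) + (5 + 2*exp(-2*I*pi/3) + 5*exp(2*I*pi/3)) + (0) + (5 + 5*exp(-2*I*pi/3) + 2*exp(2*I*pi/3)) + (1 + 2*exp(-I*pi/3) + 2*exp(I*pi/3) + 3*exp(2*I*pi/3))] = 18/6 = 3
  <chi_rho, chi_1> = (1/6)[1*(12)*conj(1) + 1*(1 + 3*exp(-2*I*pi/3) + 2*exp(-I*pi/3) + 2*exp(I*pi/3))*conj(exp(I*pi/3)) + 1*(5 + 2*exp(-2*I*pi/3) + 5*exp(2*I*pi/3))*conj(exp(2*I*pi/3)) + 1*(0)*conj(-1) + 1*(5 + 5*exp(-2*I*pi/3) + 2*exp(2*I*pi/3))*conj(exp(-2*I*pi/3)) + 1*(1 + 2*exp(-I*pi/3) + 2*exp(I*pi/3) + 3*exp(2*I*pi/3))*conj(exp(-I*pi/3))]
      = (1/6)[(12) + (-1 + 2*exp(-2*I*pi/3) + exp(-I*pi/3)) + (5 + 5*exp(-2*I*pi/3) + 2*exp(2*I*pi/3)) + (0) + (5 + 2*exp(-2*I*pi/3) + 5*exp(2*I*pi/3)) + (-1 + exp(I*pi/3) + 2*exp(2*I*pi/3))] = 12/6 = 2
  <chi_rho, chi_2> = (1/6)[1*(12)*conj(1) + 1*(1 + 3*exp(-2*I*pi/3) + 2*exp(-I*pi/3) + 2*exp(I*pi/3))*conj(exp(2*I*pi/3)) + 1*(5 + 2*exp(-2*I*pi/3) + 5*exp(2*I*pi/3))*conj(exp(-2*I*pi/3)) + 1*(0)*conj(1) + 1*(5 + 5*exp(-2*I*pi/3) + 2*exp(2*I*pi/3))*conj(exp(2*I*pi/3)) + 1*(1 + 2*exp(-I*pi/3) + 2*exp(I*pi/3) + 3*exp(2*I*pi/3))*conj(exp(-2*I*pi/3))]
      = (1/6)[(12) + (-3) + (-3) + (0) + (-3) + (-3)] = 0/6 = 0
  <chi_rho, chi_3> = (1/6)[1*(12)*conj(1) + 1*(1 + 3*exp(-2*I*pi/3) + 2*exp(-I*pi/3) + 2*exp(I*pi/3))*conj(-1) + 1*(5 + 2*exp(-2*I*pi/3) + 5*exp(2*I*pi/3))*conj(1) + 1*(0)*conj(-1) + 1*(5 + 5*exp(-2*I*pi/3) + 2*exp(2*I*pi/3))*conj(1) + 1*(1 + 2*exp(-I*pi/3) + 2*exp(I*pi/3) + 3*exp(2*I*pi/3))*conj(-1)]
      = (1/6)[(12) + (-1 - 2*exp(I*pi/3) - 2*exp(-I*pi/3) - 3*exp(-2*I*pi/3)) + (5 + 2*exp(-2*I*pi/3) + 5*exp(2*I*pi/3)) + (0) + (5 + 5*exp(-2*I*pi/3) + 2*exp(2*I*pi/3)) + (-1 - 3*exp(2*I*pi/3) - 2*exp(I*pi/3) - 2*exp(-I*pi/3))] = 12/6 = 2
  <chi_rho, chi_4> = (1/6)[1*(12)*conj(1) + 1*(1 + 3*exp(-2*I*pi/3) + 2*exp(-I*pi/3) + 2*exp(I*pi/3))*conj(exp(-2*I*pi/3)) + 1*(5 + 2*exp(-2*I*pi/3) + 5*exp(2*I*pi/3))*conj(exp(2*I*pi/3)) + 1*(0)*conj(1) + 1*(5 + 5*exp(-2*I*pi/3) + 2*exp(2*I*pi/3))*conj(exp(-2*I*pi/3)) + 1*(1 + 2*exp(-I*pi/3) + 2*exp(I*pi/3) + 3*exp(2*I*pi/3))*conj(exp(2*I*pi/3))]
      = (1/6)[(12) + (1 + exp(2*I*pi/3) + 2*exp(I*pi/3)) + (5 + 5*exp(-2*I*pi/3) + 2*exp(2*I*pi/3)) + (0) + (5 + 2*exp(-2*I*pi/3) + 5*exp(2*I*pi/3)) + (1 + 2*exp(-I*pi/3) + exp(-2*I*pi/3))] = 18/6 = 3
  <chi_rho, chi_5> = (1/6)[1*(12)*conj(1) + 1*(1 + 3*exp(-2*I*pi/3) + 2*exp(-I*pi/3) + 2*exp(I*pi/3))*conj(exp(-I*pi/3)) + 1*(5 + 2*exp(-2*I*pi/3) + 5*exp(2*I*pi/3))*conj(exp(-2*I*pi/3)) + 1*(0)*conj(-1) + 1*(5 + 5*exp(-2*I*pi/3) + 2*exp(2*I*pi/3))*conj(exp(2*I*pi/3)) + 1*(1 + 2*exp(-I*pi/3) + 2*exp(I*pi/3) + 3*exp(2*I*pi/3))*conj(exp(I*pi/3))]
      = (1/6)[(12) + (3) + (-3) + (0) + (-3) + (3)] = 12/6 = 2
(Exp terms are combined using exp(i*s)*conj(exp(i*t)) = exp(i*(s-t)), and sums of them are collapsed using the identity that for every m > 1 the m distinct m-th roots of unity sum to 0, e.g. 1 + exp(2*I*pi/3) + exp(-2*I*pi/3) = 0.)
Dimension check: dim(rho) = sum (mult * dim) = 3*1 + 2*1 + 0*1 + 2*1 + 3*1 + 2*1 = 12 = chi_rho(e) = 12.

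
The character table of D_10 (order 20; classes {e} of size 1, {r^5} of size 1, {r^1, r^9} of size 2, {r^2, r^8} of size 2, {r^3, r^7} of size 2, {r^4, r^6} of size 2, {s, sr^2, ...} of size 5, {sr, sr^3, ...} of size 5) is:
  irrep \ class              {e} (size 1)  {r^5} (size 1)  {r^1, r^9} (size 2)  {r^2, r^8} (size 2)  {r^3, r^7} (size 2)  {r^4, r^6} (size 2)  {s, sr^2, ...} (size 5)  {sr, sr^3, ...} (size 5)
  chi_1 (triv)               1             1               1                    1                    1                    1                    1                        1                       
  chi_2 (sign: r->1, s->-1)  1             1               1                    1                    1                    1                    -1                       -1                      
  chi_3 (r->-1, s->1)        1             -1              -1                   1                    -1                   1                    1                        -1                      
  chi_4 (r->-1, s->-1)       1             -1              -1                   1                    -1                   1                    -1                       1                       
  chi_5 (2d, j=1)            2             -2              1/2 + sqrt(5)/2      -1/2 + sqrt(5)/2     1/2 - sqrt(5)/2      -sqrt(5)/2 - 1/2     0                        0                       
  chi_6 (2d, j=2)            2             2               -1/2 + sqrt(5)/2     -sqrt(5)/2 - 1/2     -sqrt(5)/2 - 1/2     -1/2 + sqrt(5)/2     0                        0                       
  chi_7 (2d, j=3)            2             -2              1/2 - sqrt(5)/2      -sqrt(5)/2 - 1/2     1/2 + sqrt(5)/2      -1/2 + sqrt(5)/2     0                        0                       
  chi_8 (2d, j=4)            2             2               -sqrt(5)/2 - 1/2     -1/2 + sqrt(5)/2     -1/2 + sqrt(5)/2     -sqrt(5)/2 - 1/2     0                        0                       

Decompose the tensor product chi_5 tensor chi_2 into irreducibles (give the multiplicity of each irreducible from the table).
chi_5 tensor chi_2 = chi_5 (all other irreducibles have multiplicity 0).

Working: The character of a tensor product is the pointwise product (chi_5 * chi_2)(C) = chi_5(C) * chi_2(C):
  {e}: (2)*(1), {r^5}: (-2)*(1), {r^1, r^9}: (1/2 + sqrt(5)/2)*(1), {r^2, r^8}: (-1/2 + sqrt(5)/2)*(1), {r^3, r^7}: (1/2 - sqrt(5)/2)*(1), {r^4, r^6}: (-sqrt(5)/2 - 1/2)*(1), {s, sr^2, ...}: (0)*(-1), {sr, sr^3, ...}: (0)*(-1)
so (chi_5 * chi_2) takes values
  {e} -> 2, {r^5} -> -2, {r^1, r^9} -> 1/2 + sqrt(5)/2, {r^2, r^8} -> -1/2 + sqrt(5)/2, {r^3, r^7} -> 1/2 - sqrt(5)/2, {r^4, r^6} -> -sqrt(5)/2 - 1/2, {s, sr^2, ...} -> 0, {sr, sr^3, ...} -> 0.
Now take the inner product of this character with each irreducible chi from the table, <chi_5*chi_2, chi> = (1/20) sum_C |C| (chi_5*chi_2)(C) conj(chi(C)):
  <chi_5*chi_2, chi_1> = (1/20)[1*(2)*conj(1) + 1*(-2)*conj(1) + 2*(1/2 + sqrt(5)/2)*conj(1) + 2*(-1/2 + sqrt(5)/2)*conj(1) + 2*(1/2 - sqrt(5)/2)*conj(1) + 2*(-sqrt(5)/2 - 1/2)*conj(1) + 5*(0)*conj(1) + 5*(0)*conj(1)]
      = (1/20)[(2) + (-2) + (1 + sqrt(5)) + (-1 + sqrt(5)) + (1 - sqrt(5)) + (-sqrt(5) - 1) + (0) + (0)] = 0/20 = 0
  <chi_5*chi_2, chi_2> = (1/20)[1*(2)*conj(1) + 1*(-2)*conj(1) + 2*(1/2 + sqrt(5)/2)*conj(1) + 2*(-1/2 + sqrt(5)/2)*conj(1) + 2*(1/2 - sqrt(5)/2)*conj(1) + 2*(-sqrt(5)/2 - 1/2)*conj(1) + 5*(0)*conj(-1) + 5*(0)*conj(-1)]
      = (1/20)[(2) + (-2) + (1 + sqrt(5)) + (-1 + sqrt(5)) + (1 - sqrt(5)) + (-sqrt(5) - 1) + (0) + (0)] = 0/20 = 0
  <chi_5*chi_2, chi_3> = (1/20)[1*(2)*conj(1) + 1*(-2)*conj(-1) + 2*(1/2 + sqrt(5)/2)*conj(-1) + 2*(-1/2 + sqrt(5)/2)*conj(1) + 2*(1/2 - sqrt(5)/2)*conj(-1) + 2*(-sqrt(5)/2 - 1/2)*conj(1) + 5*(0)*conj(1) + 5*(0)*conj(-1)]
      = (1/20)[(2) + (2) + (-sqrt(5) - 1) + (-1 + sqrt(5)) + (-1 + sqrt(5)) + (-sqrt(5) - 1) + (0) + (0)] = 0/20 = 0
  <chi_5*chi_2, chi_4> = (1/20)[1*(2)*conj(1) + 1*(-2)*conj(-1) + 2*(1/2 + sqrt(5)/2)*conj(-1) + 2*(-1/2 + sqrt(5)/2)*conj(1) + 2*(1/2 - sqrt(5)/2)*conj(-1) + 2*(-sqrt(5)/2 - 1/2)*conj(1) + 5*(0)*conj(-1) + 5*(0)*conj(1)]
      = (1/20)[(2) + (2) + (-sqrt(5) - 1) + (-1 + sqrt(5)) + (-1 + sqrt(5)) + (-sqrt(5) - 1) + (0) + (0)] = 0/20 = 0
  <chi_5*chi_2, chi_5> = (1/20)[1*(2)*conj(2) + 1*(-2)*conj(-2) + 2*(1/2 + sqrt(5)/2)*conj(1/2 + sqrt(5)/2) + 2*(-1/2 + sqrt(5)/2)*conj(-1/2 + sqrt(5)/2) + 2*(1/2 - sqrt(5)/2)*conj(1/2 - sqrt(5)/2) + 2*(-sqrt(5)/2 - 1/2)*conj(-sqrt(5)/2 - 1/2) + 5*(0)*conj(0) + 5*(0)*conj(0)]
      = (1/20)[(4) + (4) + (sqrt(5) + 3) + (3 - sqrt(5)) + (3 - sqrt(5)) + (sqrt(5) + 3) + (0) + (0)] = 20/20 = 1
  <chi_5*chi_2, chi_6> = (1/20)[1*(2)*conj(2) + 1*(-2)*conj(2) + 2*(1/2 + sqrt(5)/2)*conj(-1/2 + sqrt(5)/2) + 2*(-1/2 + sqrt(5)/2)*conj(-sqrt(5)/2 - 1/2) + 2*(1/2 - sqrt(5)/2)*conj(-sqrt(5)/2 - 1/2) + 2*(-sqrt(5)/2 - 1/2)*conj(-1/2 + sqrt(5)/2) + 5*(0)*conj(0) + 5*(0)*conj(0)]
      = (1/20)[(4) + (-4) + (2) + (-2) + (2) + (-2) + (0) + (0)] = 0/20 = 0
  <chi_5*chi_2, chi_7> = (1/20)[1*(2)*conj(2) + 1*(-2)*conj(-2) + 2*(1/2 + sqrt(5)/2)*conj(1/2 - sqrt(5)/2) + 2*(-1/2 + sqrt(5)/2)*conj(-sqrt(5)/2 - 1/2) + 2*(1/2 - sqrt(5)/2)*conj(1/2 + sqrt(5)/2) + 2*(-sqrt(5)/2 - 1/2)*conj(-1/2 + sqrt(5)/2) + 5*(0)*conj(0) + 5*(0)*conj(0)]
      = (1/20)[(4) + (4) + (-2) + (-2) + (-2) + (-2) + (0) + (0)] = 0/20 = 0
  <chi_5*chi_2, chi_8> = (1/20)[1*(2)*conj(2) + 1*(-2)*conj(2) + 2*(1/2 + sqrt(5)/2)*conj(-sqrt(5)/2 - 1/2) + 2*(-1/2 + sqrt(5)/2)*conj(-1/2 + sqrt(5)/2) + 2*(1/2 - sqrt(5)/2)*conj(-1/2 + sqrt(5)/2) + 2*(-sqrt(5)/2 - 1/2)*conj(-sqrt(5)/2 - 1/2) + 5*(0)*conj(0) + 5*(0)*conj(0)]
      = (1/20)[(4) + (-4) + (-3 - sqrt(5)) + (3 - sqrt(5)) + (-3 + sqrt(5)) + (sqrt(5) + 3) + (0) + (0)] = 0/20 = 0
Hence the multiplicities are chi_5: 1. Dimension check: dim(chi_5)*dim(chi_2) = 2*1 = 2 and sum (mult * dim) = 1*2 = 2.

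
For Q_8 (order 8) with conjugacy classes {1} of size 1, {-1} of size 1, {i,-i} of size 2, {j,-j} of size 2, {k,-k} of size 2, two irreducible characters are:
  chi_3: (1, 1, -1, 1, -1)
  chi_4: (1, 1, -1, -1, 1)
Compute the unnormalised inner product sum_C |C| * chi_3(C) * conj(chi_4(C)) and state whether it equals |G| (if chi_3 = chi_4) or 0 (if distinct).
Sum = 0; so <chi_3, chi_4> = 0 (distinct irreducibles are orthogonal).

Details: Compute term by term over conjugacy classes (|C| * chi_3(C) * conj(chi_4(C))):
  1*(1)*conj(1) + 1*(1)*conj(1) + 2*(-1)*conj(-1) + 2*(1)*conj(-1) + 2*(-1)*conj(1)
  = (1) + (1) + (2) + (-2) + (-2)
  = 0.
Dividing by |G| = 8 gives 0/8 = 0, matching the row-orthogonality relation <chi_3, chi_4> = [chi_3 = chi_4].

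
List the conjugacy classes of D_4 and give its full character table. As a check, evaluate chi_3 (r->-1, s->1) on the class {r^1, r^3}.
Conjugacy classes: {e} of size 1, {r^2} of size 1, {r^1, r^3} of size 2, {s, sr^2, ...} of size 2, {sr, sr^3, ...} of size 2.
Character table:
  irrep \ class              {e} (size 1)  {r^2} (size 1)  {r^1, r^3} (size 2)  {s, sr^2, ...} (size 2)  {sr, sr^3, ...} (size 2)
  chi_1 (triv)               1             1               1                    1                        1                       
  chi_2 (sign: r->1, s->-1)  1             1               1                    -1                       -1                      
  chi_3 (r->-1, s->1)        1             1               -1                   1                        -1                      
  chi_4 (r->-1, s->-1)       1             1               -1                   -1                       1                       
  chi_5 (2d, j=1)            2             -2              0                    0                        0                       

Spot check: chi_3 (r->-1, s->1) on {r^1, r^3} = -1.

Working: D_4 has order 2*4 = 8 with 5 conjugacy classes, hence 5 irreducibles. Sum of squared dims 1 + 1 + 1 + 1 + 4 = 8 = |G|. Linear characters come from the abelianisation; the 2-dimensional irreps have character r^k -> 2*cos(2*pi*j*k/4), reflections -> 0.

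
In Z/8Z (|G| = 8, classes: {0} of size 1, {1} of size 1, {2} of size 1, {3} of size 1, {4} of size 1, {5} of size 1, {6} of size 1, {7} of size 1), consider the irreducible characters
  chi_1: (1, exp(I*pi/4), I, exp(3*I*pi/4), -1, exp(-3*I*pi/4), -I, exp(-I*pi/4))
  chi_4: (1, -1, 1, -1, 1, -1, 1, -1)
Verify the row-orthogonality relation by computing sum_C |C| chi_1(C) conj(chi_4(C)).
Sum = 0; so <chi_1, chi_4> = 0 (distinct irreducibles are orthogonal).

Reasoning: Compute term by term over conjugacy classes (|C| * chi_1(C) * conj(chi_4(C))):
  1*(1)*conj(1) + 1*(exp(I*pi/4))*conj(-1) + 1*(I)*conj(1) + 1*(exp(3*I*pi/4))*conj(-1) + 1*(-1)*conj(1) + 1*(exp(-3*I*pi/4))*conj(-1) + 1*(-I)*conj(1) + 1*(exp(-I*pi/4))*conj(-1)
  = (1) + (-exp(I*pi/4)) + (I) + (-exp(3*I*pi/4)) + (-1) + (-exp(-3*I*pi/4)) + (-I) + (-exp(-I*pi/4))
  = 0.
(Exp terms are combined using exp(i*s)*conj(exp(i*t)) = exp(i*(s-t)), and sums of them are collapsed using the identity that for every m > 1 the m distinct m-th roots of unity sum to 0, e.g. 1 + exp(2*I*pi/3) + exp(-2*I*pi/3) = 0.)
Dividing by |G| = 8 gives 0/8 = 0, matching the row-orthogonality relation <chi_1, chi_4> = [chi_1 = chi_4].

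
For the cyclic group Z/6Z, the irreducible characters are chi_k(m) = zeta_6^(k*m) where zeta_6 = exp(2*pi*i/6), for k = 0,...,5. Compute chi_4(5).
chi_4(5) = zeta_6^20 = exp(2*I*pi/3)

Argument: chi_4(5) = zeta_6^(4*5) = zeta_6^20. Since zeta_6^6 = 1, this equals zeta_6^2 = exp(2*pi*i*2/6) = exp(2*I*pi/3).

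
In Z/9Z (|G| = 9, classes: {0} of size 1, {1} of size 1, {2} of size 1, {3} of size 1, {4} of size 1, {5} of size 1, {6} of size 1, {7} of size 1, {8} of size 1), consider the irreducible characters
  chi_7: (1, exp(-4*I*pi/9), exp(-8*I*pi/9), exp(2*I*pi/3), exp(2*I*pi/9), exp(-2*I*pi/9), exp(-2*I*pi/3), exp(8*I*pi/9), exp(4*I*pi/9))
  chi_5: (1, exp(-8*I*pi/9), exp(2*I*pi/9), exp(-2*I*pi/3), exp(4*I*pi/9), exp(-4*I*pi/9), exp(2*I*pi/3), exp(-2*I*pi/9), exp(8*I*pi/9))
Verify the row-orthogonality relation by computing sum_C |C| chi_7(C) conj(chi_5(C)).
Sum = 0; so <chi_7, chi_5> = 0 (distinct irreducibles are orthogonal).

Working: Compute term by term over conjugacy classes (|C| * chi_7(C) * conj(chi_5(C))):
  1*(1)*conj(1) + 1*(exp(-4*I*pi/9))*conj(exp(-8*I*pi/9)) + 1*(exp(-8*I*pi/9))*conj(exp(2*I*pi/9)) + 1*(exp(2*I*pi/3))*conj(exp(-2*I*pi/3)) + 1*(exp(2*I*pi/9))*conj(exp(4*I*pi/9)) + 1*(exp(-2*I*pi/9))*conj(exp(-4*I*pi/9)) + 1*(exp(-2*I*pi/3))*conj(exp(2*I*pi/3)) + 1*(exp(8*I*pi/9))*conj(exp(-2*I*pi/9)) + 1*(exp(4*I*pi/9))*conj(exp(8*I*pi/9))
  = (1) + (exp(4*I*pi/9)) + (exp(8*I*pi/9)) + (exp(-2*I*pi/3)) + (exp(-2*I*pi/9)) + (exp(2*I*pi/9)) + (exp(2*I*pi/3)) + (exp(-8*I*pi/9)) + (exp(-4*I*pi/9))
  = 0.
(Exp terms are combined using exp(i*s)*conj(exp(i*t)) = exp(i*(s-t)), and sums of them are collapsed using the identity that for every m > 1 the m distinct m-th roots of unity sum to 0, e.g. 1 + exp(2*I*pi/3) + exp(-2*I*pi/3) = 0.)
Dividing by |G| = 9 gives 0/9 = 0, matching the row-orthogonality relation <chi_7, chi_5> = [chi_7 = chi_5].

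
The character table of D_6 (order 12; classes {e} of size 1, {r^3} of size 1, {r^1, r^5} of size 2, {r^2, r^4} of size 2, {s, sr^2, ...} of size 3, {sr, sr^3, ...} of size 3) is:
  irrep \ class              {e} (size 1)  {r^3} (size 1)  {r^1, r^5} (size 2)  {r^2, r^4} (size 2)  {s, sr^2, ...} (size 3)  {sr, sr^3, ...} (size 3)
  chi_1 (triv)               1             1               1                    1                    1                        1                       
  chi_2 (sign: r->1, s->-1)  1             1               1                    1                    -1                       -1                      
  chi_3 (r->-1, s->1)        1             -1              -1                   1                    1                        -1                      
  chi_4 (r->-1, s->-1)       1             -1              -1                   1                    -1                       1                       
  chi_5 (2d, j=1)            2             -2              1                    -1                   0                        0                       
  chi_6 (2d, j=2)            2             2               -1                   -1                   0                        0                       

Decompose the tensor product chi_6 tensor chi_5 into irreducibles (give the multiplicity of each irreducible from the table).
chi_6 tensor chi_5 = chi_3 + chi_4 + chi_5 (all other irreducibles have multiplicity 0).

Derivation: The character of a tensor product is the pointwise product (chi_6 * chi_5)(C) = chi_6(C) * chi_5(C):
  {e}: (2)*(2), {r^3}: (2)*(-2), {r^1, r^5}: (-1)*(1), {r^2, r^4}: (-1)*(-1), {s, sr^2, ...}: (0)*(0), {sr, sr^3, ...}: (0)*(0)
so (chi_6 * chi_5) takes values
  {e} -> 4, {r^3} -> -4, {r^1, r^5} -> -1, {r^2, r^4} -> 1, {s, sr^2, ...} -> 0, {sr, sr^3, ...} -> 0.
Now take the inner product of this character with each irreducible chi from the table, <chi_6*chi_5, chi> = (1/12) sum_C |C| (chi_6*chi_5)(C) conj(chi(C)):
  <chi_6*chi_5, chi_1> = (1/12)[1*(4)*conj(1) + 1*(-4)*conj(1) + 2*(-1)*conj(1) + 2*(1)*conj(1) + 3*(0)*conj(1) + 3*(0)*conj(1)]
      = (1/12)[(4) + (-4) + (-2) + (2) + (0) + (0)] = 0/12 = 0
  <chi_6*chi_5, chi_2> = (1/12)[1*(4)*conj(1) + 1*(-4)*conj(1) + 2*(-1)*conj(1) + 2*(1)*conj(1) + 3*(0)*conj(-1) + 3*(0)*conj(-1)]
      = (1/12)[(4) + (-4) + (-2) + (2) + (0) + (0)] = 0/12 = 0
  <chi_6*chi_5, chi_3> = (1/12)[1*(4)*conj(1) + 1*(-4)*conj(-1) + 2*(-1)*conj(-1) + 2*(1)*conj(1) + 3*(0)*conj(1) + 3*(0)*conj(-1)]
      = (1/12)[(4) + (4) + (2) + (2) + (0) + (0)] = 12/12 = 1
  <chi_6*chi_5, chi_4> = (1/12)[1*(4)*conj(1) + 1*(-4)*conj(-1) + 2*(-1)*conj(-1) + 2*(1)*conj(1) + 3*(0)*conj(-1) + 3*(0)*conj(1)]
      = (1/12)[(4) + (4) + (2) + (2) + (0) + (0)] = 12/12 = 1
  <chi_6*chi_5, chi_5> = (1/12)[1*(4)*conj(2) + 1*(-4)*conj(-2) + 2*(-1)*conj(1) + 2*(1)*conj(-1) + 3*(0)*conj(0) + 3*(0)*conj(0)]
      = (1/12)[(8) + (8) + (-2) + (-2) + (0) + (0)] = 12/12 = 1
  <chi_6*chi_5, chi_6> = (1/12)[1*(4)*conj(2) + 1*(-4)*conj(2) + 2*(-1)*conj(-1) + 2*(1)*conj(-1) + 3*(0)*conj(0) + 3*(0)*conj(0)]
      = (1/12)[(8) + (-8) + (2) + (-2) + (0) + (0)] = 0/12 = 0
Hence the multiplicities are chi_3: 1, chi_4: 1, chi_5: 1. Dimension check: dim(chi_6)*dim(chi_5) = 2*2 = 4 and sum (mult * dim) = 1*1 + 1*1 + 1*2 = 4.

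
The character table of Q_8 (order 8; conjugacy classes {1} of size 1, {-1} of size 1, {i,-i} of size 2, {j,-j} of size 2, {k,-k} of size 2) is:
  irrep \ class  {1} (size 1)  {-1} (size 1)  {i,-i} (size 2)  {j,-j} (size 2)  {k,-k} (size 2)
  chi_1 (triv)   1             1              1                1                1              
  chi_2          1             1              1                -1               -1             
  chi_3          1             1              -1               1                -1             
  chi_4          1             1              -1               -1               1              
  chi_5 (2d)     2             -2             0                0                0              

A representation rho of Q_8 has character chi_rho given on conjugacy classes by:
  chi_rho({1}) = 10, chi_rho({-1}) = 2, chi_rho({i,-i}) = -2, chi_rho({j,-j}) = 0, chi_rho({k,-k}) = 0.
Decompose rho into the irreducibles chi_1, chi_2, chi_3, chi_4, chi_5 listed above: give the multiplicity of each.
Multiplicities: chi_1: 1, chi_2: 1, chi_3: 2, chi_4: 2, chi_5: 2.

Working: Use <chi_rho, chi> = (1/|G|) sum_C |C| * chi_rho(C) * conj(chi(C)) with |G| = 8 for each irreducible chi in the table:
  <chi_rho, chi_1> = (1/8)[1*(10)*conj(1) + 1*(2)*conj(1) + 2*(-2)*conj(1) + 2*(0)*conj(1) + 2*(0)*conj(1)]
      = (1/8)[(10) + (2) + (-4) + (0) + (0)] = 8/8 = 1
  <chi_rho, chi_2> = (1/8)[1*(10)*conj(1) + 1*(2)*conj(1) + 2*(-2)*conj(1) + 2*(0)*conj(-1) + 2*(0)*conj(-1)]
      = (1/8)[(10) + (2) + (-4) + (0) + (0)] = 8/8 = 1
  <chi_rho, chi_3> = (1/8)[1*(10)*conj(1) + 1*(2)*conj(1) + 2*(-2)*conj(-1) + 2*(0)*conj(1) + 2*(0)*conj(-1)]
      = (1/8)[(10) + (2) + (4) + (0) + (0)] = 16/8 = 2
  <chi_rho, chi_4> = (1/8)[1*(10)*conj(1) + 1*(2)*conj(1) + 2*(-2)*conj(-1) + 2*(0)*conj(-1) + 2*(0)*conj(1)]
      = (1/8)[(10) + (2) + (4) + (0) + (0)] = 16/8 = 2
  <chi_rho, chi_5> = (1/8)[1*(10)*conj(2) + 1*(2)*conj(-2) + 2*(-2)*conj(0) + 2*(0)*conj(0) + 2*(0)*conj(0)]
      = (1/8)[(20) + (-4) + (0) + (0) + (0)] = 16/8 = 2
Dimension check: dim(rho) = sum (mult * dim) = 1*1 + 1*1 + 2*1 + 2*1 + 2*2 = 10 = chi_rho(e) = 10.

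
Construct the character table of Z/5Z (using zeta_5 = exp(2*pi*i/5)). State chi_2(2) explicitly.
Character table of Z/5Z (irreps indexed chi_0,...,chi_4 with chi_k(m) = zeta_5^(k*m), zeta_5 = exp(2*pi*i/5)):
  irrep \ class  {0} (size 1)  {1} (size 1)    {2} (size 1)    {3} (size 1)    {4} (size 1)  
  chi_0          1             1               1               1               1             
  chi_1          1             exp(2*I*pi/5)   exp(4*I*pi/5)   exp(-4*I*pi/5)  exp(-2*I*pi/5)
  chi_2          1             exp(4*I*pi/5)   exp(-2*I*pi/5)  exp(2*I*pi/5)   exp(-4*I*pi/5)
  chi_3          1             exp(-4*I*pi/5)  exp(2*I*pi/5)   exp(-2*I*pi/5)  exp(4*I*pi/5) 
  chi_4          1             exp(-2*I*pi/5)  exp(-4*I*pi/5)  exp(4*I*pi/5)   exp(2*I*pi/5) 

Spot check: chi_2(2) = zeta_5^(2*2) = zeta_5^4 = exp(-2*I*pi/5).

Why: Z/5Z is abelian, so all 5 irreducible complex representations are 1-dimensional. They are given by chi_k(m) = zeta_5^(k*m) for k = 0,...,4. Row orthogonality: sum_m chi_k(m) conj(chi_l(m)) = 5 * [k = l].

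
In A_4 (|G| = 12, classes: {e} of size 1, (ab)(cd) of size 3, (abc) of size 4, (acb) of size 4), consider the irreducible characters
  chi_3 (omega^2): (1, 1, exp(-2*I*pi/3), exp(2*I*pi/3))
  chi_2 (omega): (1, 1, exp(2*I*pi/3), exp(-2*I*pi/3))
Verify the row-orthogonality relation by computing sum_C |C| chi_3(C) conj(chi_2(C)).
Sum = 0; so <chi_3, chi_2> = 0 (distinct irreducibles are orthogonal).

Justification: Compute term by term over conjugacy classes (|C| * chi_3(C) * conj(chi_2(C))):
  1*(1)*conj(1) + 3*(1)*conj(1) + 4*(exp(-2*I*pi/3))*conj(exp(2*I*pi/3)) + 4*(exp(2*I*pi/3))*conj(exp(-2*I*pi/3))
  = (1) + (3) + (4*exp(2*I*pi/3)) + (4*exp(-2*I*pi/3))
  = 0.
(Exp terms are combined using exp(i*s)*conj(exp(i*t)) = exp(i*(s-t)), and sums of them are collapsed using the identity that for every m > 1 the m distinct m-th roots of unity sum to 0, e.g. 1 + exp(2*I*pi/3) + exp(-2*I*pi/3) = 0.)
Dividing by |G| = 12 gives 0/12 = 0, matching the row-orthogonality relation <chi_3, chi_2> = [chi_3 = chi_2].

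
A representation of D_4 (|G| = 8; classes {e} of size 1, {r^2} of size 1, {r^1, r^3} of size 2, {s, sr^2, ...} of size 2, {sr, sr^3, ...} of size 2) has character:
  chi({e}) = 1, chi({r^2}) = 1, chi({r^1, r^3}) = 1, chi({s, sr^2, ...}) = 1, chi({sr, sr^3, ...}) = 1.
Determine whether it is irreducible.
Irreducible: <chi, chi> = 1.

Argument: <chi, chi> = (1/|G|) sum_C |C| * |chi(C)|^2 = (1/8)[1*|1|^2 + 1*|1|^2 + 2*|1|^2 + 2*|1|^2 + 2*|1|^2]
  = (1/8)[(1) + (1) + (2) + (2) + (2)] = 8/8 = 1.
A character is irreducible iff <chi, chi> = 1, so this representation is irreducible.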